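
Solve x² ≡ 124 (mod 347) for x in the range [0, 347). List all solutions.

Since 347 ≡ 3 (mod 4), a square root of 124 is 124^((347+1)/4) = 124^87 mod 347.
Repeated squaring: 124^2≡108, 124^4≡213, 124^8≡259, 124^16≡110, 124^32≡302, 124^64≡290 (mod 347).
124^87 = 124^(64+16+4+2+1) ≡ 73 (mod 347).
Check: 73² = 5329 ≡ 124 (mod 347). The two roots are 73 and 274.

73, 274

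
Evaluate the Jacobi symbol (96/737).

Pull out 2^5: since 737 ≡ 1 (mod 8), (2/737) = +1, so (2/737)^5 = +1.
Reciprocity: 3 ≡ 3 and 737 ≡ 1 (mod 4), so (3/737) = +(737/3).
Reduce top mod 3: now compute (2/3).
Pull out 2: since 3 ≡ 3 (mod 8), (2/3) = -1.
Reached (1/3) = 1. Collecting the sign flips along the way, the symbol is -1.

-1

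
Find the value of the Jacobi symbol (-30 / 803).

First reduce: -30 ≡ 773 (mod 803).
Reciprocity: 773 ≡ 1 and 803 ≡ 3 (mod 4), so (773/803) = +(803/773).
Reduce top mod 773: now compute (30/773).
Pull out 2: since 773 ≡ 5 (mod 8), (2/773) = -1.
Reciprocity: 15 ≡ 3 and 773 ≡ 1 (mod 4), so (15/773) = +(773/15).
Reduce top mod 15: now compute (8/15).
Pull out 2^3: since 15 ≡ 7 (mod 8), (2/15) = +1, so (2/15)^3 = +1.
Reached (1/15) = 1. Collecting the sign flips along the way, the symbol is -1.

-1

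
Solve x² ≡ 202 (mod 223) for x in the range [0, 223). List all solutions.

Since 223 ≡ 3 (mod 4), a square root of 202 is 202^((223+1)/4) = 202^56 mod 223.
Repeated squaring: 202^2≡218, 202^4≡25, 202^8≡179, 202^16≡152, 202^32≡135 (mod 223).
202^56 = 202^(32+16+8) ≡ 47 (mod 223).
Check: 47² = 2209 ≡ 202 (mod 223). The two roots are 47 and 176.

47, 176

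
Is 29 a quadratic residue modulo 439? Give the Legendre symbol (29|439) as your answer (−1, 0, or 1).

Euler's criterion: (29/439) ≡ 29^219 (mod 439).
29^2 ≡ 402 (mod 439)
29^4 ≡ 52 (mod 439)
29^8 ≡ 70 (mod 439)
29^16 ≡ 71 (mod 439)
29^32 ≡ 212 (mod 439)
29^64 ≡ 166 (mod 439)
29^128 ≡ 338 (mod 439)
29^219 = 29^(128+64+16+8+2+1) ≡ 1 (mod 439).
Result is 1, so (29/439) = 1.

1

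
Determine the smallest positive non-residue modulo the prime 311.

11

(2/311) = +1, so 2 is a residue.
(3/311) = +1, so 3 is a residue.
(4/311) = +1, so 4 is a residue.
(5/311) = +1, so 5 is a residue.
(6/311) = +1, so 6 is a residue.
(7/311) = +1, so 7 is a residue.
(8/311) = +1, so 8 is a residue.
(9/311) = +1, so 9 is a residue.
(10/311) = +1, so 10 is a residue.
(11/311) = −1, so 11 is the smallest positive non-residue mod 311.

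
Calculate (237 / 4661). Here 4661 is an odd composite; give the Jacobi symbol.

0

Reciprocity: 237 ≡ 1 and 4661 ≡ 1 (mod 4), so (237/4661) = +(4661/237).
Reduce top mod 237: now compute (158/237).
Pull out 2: since 237 ≡ 5 (mod 8), (2/237) = -1.
Reciprocity: 79 ≡ 3 and 237 ≡ 1 (mod 4), so (79/237) = +(237/79).
Reduce top mod 79: now compute (0/79).
Top reduces to 0: gcd > 1, so the symbol is 0.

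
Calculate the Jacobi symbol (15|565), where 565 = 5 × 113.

0

Reciprocity: 15 ≡ 3 and 565 ≡ 1 (mod 4), so (15/565) = +(565/15).
Reduce top mod 15: now compute (10/15).
Pull out 2: since 15 ≡ 7 (mod 8), (2/15) = +1.
Reciprocity: 5 ≡ 1 and 15 ≡ 3 (mod 4), so (5/15) = +(15/5).
Reduce top mod 5: now compute (0/5).
Top reduces to 0: gcd > 1, so the symbol is 0.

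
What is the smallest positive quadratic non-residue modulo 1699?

(2/1699) = −1, so 2 is the smallest positive non-residue mod 1699.

2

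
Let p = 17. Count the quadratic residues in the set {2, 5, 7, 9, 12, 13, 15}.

4

(2/17) = +1 → QR.
(5/17) = -1 → non-residue.
(7/17) = -1 → non-residue.
(9/17) = +1 → QR.
(12/17) = -1 → non-residue.
(13/17) = +1 → QR.
(15/17) = +1 → QR.
Total quadratic residues among the 7: 4.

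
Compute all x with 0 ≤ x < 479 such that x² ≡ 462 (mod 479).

Since 479 ≡ 3 (mod 4), a square root of 462 is 462^((479+1)/4) = 462^120 mod 479.
Repeated squaring: 462^2≡289, 462^4≡175, 462^8≡448, 462^16≡3, 462^32≡9, 462^64≡81 (mod 479).
462^120 = 462^(64+32+16+8) ≡ 221 (mod 479).
Check: 221² = 48841 ≡ 462 (mod 479). The two roots are 221 and 258.

221, 258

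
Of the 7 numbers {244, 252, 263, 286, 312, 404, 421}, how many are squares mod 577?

(244/577) = -1 → non-residue.
(252/577) = -1 → non-residue.
(263/577) = +1 → QR.
(286/577) = -1 → non-residue.
(312/577) = -1 → non-residue.
(404/577) = -1 → non-residue.
(421/577) = -1 → non-residue.
Total quadratic residues among the 7: 1.

1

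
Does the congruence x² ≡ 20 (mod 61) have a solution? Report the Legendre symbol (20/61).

1

Pull out 2^2: since 61 ≡ 5 (mod 8), (2/61) = -1, so (2/61)^2 = +1.
Reciprocity: 5 ≡ 1 and 61 ≡ 1 (mod 4), so (5/61) = +(61/5).
Reduce top mod 5: now compute (1/5).
Reached (1/5) = 1. Collecting the sign flips along the way, the symbol is +1.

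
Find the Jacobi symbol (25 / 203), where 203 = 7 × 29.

Reciprocity: 25 ≡ 1 and 203 ≡ 3 (mod 4), so (25/203) = +(203/25).
Reduce top mod 25: now compute (3/25).
Reciprocity: 3 ≡ 3 and 25 ≡ 1 (mod 4), so (3/25) = +(25/3).
Reduce top mod 3: now compute (1/3).
Reached (1/3) = 1. Collecting the sign flips along the way, the symbol is +1.

1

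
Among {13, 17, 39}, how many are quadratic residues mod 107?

(13/107) = +1 → QR.
(17/107) = -1 → non-residue.
(39/107) = +1 → QR.
Total quadratic residues among the 3: 2.

2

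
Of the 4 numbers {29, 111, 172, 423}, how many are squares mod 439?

2

(29/439) = +1 → QR.
(111/439) = +1 → QR.
(172/439) = -1 → non-residue.
(423/439) = -1 → non-residue.
Total quadratic residues among the 4: 2.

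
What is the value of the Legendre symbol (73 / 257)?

1

Reciprocity: 73 ≡ 1 and 257 ≡ 1 (mod 4), so (73/257) = +(257/73).
Reduce top mod 73: now compute (38/73).
Pull out 2: since 73 ≡ 1 (mod 8), (2/73) = +1.
Reciprocity: 19 ≡ 3 and 73 ≡ 1 (mod 4), so (19/73) = +(73/19).
Reduce top mod 19: now compute (16/19).
Pull out 2^4: since 19 ≡ 3 (mod 8), (2/19) = -1, so (2/19)^4 = +1.
Reached (1/19) = 1. Collecting the sign flips along the way, the symbol is +1.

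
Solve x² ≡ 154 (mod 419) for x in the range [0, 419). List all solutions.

120, 299

Since 419 ≡ 3 (mod 4), a square root of 154 is 154^((419+1)/4) = 154^105 mod 419.
Repeated squaring: 154^2≡252, 154^4≡235, 154^8≡336, 154^16≡185, 154^32≡286, 154^64≡91 (mod 419).
154^105 = 154^(64+32+8+1) ≡ 299 (mod 419).
Check: 299² = 89401 ≡ 154 (mod 419). The two roots are 120 and 299.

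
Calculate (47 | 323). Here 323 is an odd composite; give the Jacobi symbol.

Reciprocity: 47 ≡ 3 and 323 ≡ 3 (mod 4), so (47/323) = −(323/47).
Reduce top mod 47: now compute (41/47).
Reciprocity: 41 ≡ 1 and 47 ≡ 3 (mod 4), so (41/47) = +(47/41).
Reduce top mod 41: now compute (6/41).
Pull out 2: since 41 ≡ 1 (mod 8), (2/41) = +1.
Reciprocity: 3 ≡ 3 and 41 ≡ 1 (mod 4), so (3/41) = +(41/3).
Reduce top mod 3: now compute (2/3).
Pull out 2: since 3 ≡ 3 (mod 8), (2/3) = -1.
Reached (1/3) = 1. Collecting the sign flips along the way, the symbol is +1.

1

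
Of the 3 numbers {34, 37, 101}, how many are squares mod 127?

2

(34/127) = +1 → QR.
(37/127) = +1 → QR.
(101/127) = -1 → non-residue.
Total quadratic residues among the 3: 2.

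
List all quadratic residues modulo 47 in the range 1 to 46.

Square k = 1,…,23 (k and 47−k give the same square):
1²=1, 2²=4, 3²=9, 4²=16, 5²=25, 6²=36, 7²≡2, 8²≡17, 9²≡34, 10²≡6, 11²≡27, 12²≡3, 13²≡28, 14²≡8, 15²≡37, 16²≡21, 17²≡7, 18²≡42, 19²≡32, 20²≡24, 21²≡18, 22²≡14, 23²≡12 (mod 47).
So the quadratic residues mod 47 are {1, 2, 3, 4, 6, 7, 8, 9, 12, 14, 16, 17, 18, 21, 24, 25, 27, 28, 32, 34, 36, 37, 42}.

1,2,3,4,6,7,8,9,12,14,16,17,18,21,24,25,27,28,32,34,36,37,42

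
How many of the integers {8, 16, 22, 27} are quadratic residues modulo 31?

2

(8/31) = +1 → QR.
(16/31) = +1 → QR.
(22/31) = -1 → non-residue.
(27/31) = -1 → non-residue.
Total quadratic residues among the 4: 2.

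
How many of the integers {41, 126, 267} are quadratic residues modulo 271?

2

(41/271) = +1 → QR.
(126/271) = +1 → QR.
(267/271) = -1 → non-residue.
Total quadratic residues among the 3: 2.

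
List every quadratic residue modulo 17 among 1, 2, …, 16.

1, 2, 4, 8, 9, 13, 15, 16

Square k = 1,…,8 (k and 17−k give the same square):
1²=1, 2²=4, 3²=9, 4²=16, 5²≡8, 6²≡2, 7²≡15, 8²≡13 (mod 17).
So the quadratic residues mod 17 are {1, 2, 4, 8, 9, 13, 15, 16}.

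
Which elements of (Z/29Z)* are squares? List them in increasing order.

Square k = 1,…,14 (k and 29−k give the same square):
1²=1, 2²=4, 3²=9, 4²=16, 5²=25, 6²≡7, 7²≡20, 8²≡6, 9²≡23, 10²≡13, 11²≡5, 12²≡28, 13²≡24, 14²≡22 (mod 29).
So the quadratic residues mod 29 are {1, 4, 5, 6, 7, 9, 13, 16, 20, 22, 23, 24, 25, 28}.

1,4,5,6,7,9,13,16,20,22,23,24,25,28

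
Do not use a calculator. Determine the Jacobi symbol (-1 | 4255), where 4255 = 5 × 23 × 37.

-1

First reduce: -1 ≡ 4254 (mod 4255).
Pull out 2: since 4255 ≡ 7 (mod 8), (2/4255) = +1.
Reciprocity: 2127 ≡ 3 and 4255 ≡ 3 (mod 4), so (2127/4255) = −(4255/2127).
Reduce top mod 2127: now compute (1/2127).
Reached (1/2127) = 1. Collecting the sign flips along the way, the symbol is -1.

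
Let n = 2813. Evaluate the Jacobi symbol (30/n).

Pull out 2: since 2813 ≡ 5 (mod 8), (2/2813) = -1.
Reciprocity: 15 ≡ 3 and 2813 ≡ 1 (mod 4), so (15/2813) = +(2813/15).
Reduce top mod 15: now compute (8/15).
Pull out 2^3: since 15 ≡ 7 (mod 8), (2/15) = +1, so (2/15)^3 = +1.
Reached (1/15) = 1. Collecting the sign flips along the way, the symbol is -1.

-1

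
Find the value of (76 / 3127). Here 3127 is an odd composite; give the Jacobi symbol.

-1

Pull out 2^2: since 3127 ≡ 7 (mod 8), (2/3127) = +1, so (2/3127)^2 = +1.
Reciprocity: 19 ≡ 3 and 3127 ≡ 3 (mod 4), so (19/3127) = −(3127/19).
Reduce top mod 19: now compute (11/19).
Reciprocity: 11 ≡ 3 and 19 ≡ 3 (mod 4), so (11/19) = −(19/11).
Reduce top mod 11: now compute (8/11).
Pull out 2^3: since 11 ≡ 3 (mod 8), (2/11) = -1, so (2/11)^3 = -1.
Reached (1/11) = 1. Collecting the sign flips along the way, the symbol is -1.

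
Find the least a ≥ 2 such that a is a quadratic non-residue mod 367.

3

(2/367) = +1, so 2 is a residue.
(3/367) = −1, so 3 is the smallest positive non-residue mod 367.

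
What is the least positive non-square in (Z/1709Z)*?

2

(2/1709) = −1, so 2 is the smallest positive non-residue mod 1709.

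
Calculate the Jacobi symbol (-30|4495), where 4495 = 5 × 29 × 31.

0

First reduce: -30 ≡ 4465 (mod 4495).
Reciprocity: 4465 ≡ 1 and 4495 ≡ 3 (mod 4), so (4465/4495) = +(4495/4465).
Reduce top mod 4465: now compute (30/4465).
Pull out 2: since 4465 ≡ 1 (mod 8), (2/4465) = +1.
Reciprocity: 15 ≡ 3 and 4465 ≡ 1 (mod 4), so (15/4465) = +(4465/15).
Reduce top mod 15: now compute (10/15).
Pull out 2: since 15 ≡ 7 (mod 8), (2/15) = +1.
Reciprocity: 5 ≡ 1 and 15 ≡ 3 (mod 4), so (5/15) = +(15/5).
Reduce top mod 5: now compute (0/5).
Top reduces to 0: gcd > 1, so the symbol is 0.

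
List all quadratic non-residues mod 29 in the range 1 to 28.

2, 3, 8, 10, 11, 12, 14, 15, 17, 18, 19, 21, 26, 27

Square k = 1,…,14 (k and 29−k give the same square):
1²=1, 2²=4, 3²=9, 4²=16, 5²=25, 6²≡7, 7²≡20, 8²≡6, 9²≡23, 10²≡13, 11²≡5, 12²≡28, 13²≡24, 14²≡22 (mod 29).
The residues are {1, 4, 5, 6, 7, 9, 13, 16, 20, 22, 23, 24, 25, 28}; the non-residues are the remaining 14 nonzero classes.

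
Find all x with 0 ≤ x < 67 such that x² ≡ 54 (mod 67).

Since 67 ≡ 3 (mod 4), a square root of 54 is 54^((67+1)/4) = 54^17 mod 67.
Repeated squaring: 54^2≡35, 54^4≡19, 54^8≡26, 54^16≡6 (mod 67).
54^17 = 54^(16+1) ≡ 56 (mod 67).
Check: 56² = 3136 ≡ 54 (mod 67). The two roots are 11 and 56.

11, 56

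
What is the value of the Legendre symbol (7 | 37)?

Reciprocity: 7 ≡ 3 and 37 ≡ 1 (mod 4), so (7/37) = +(37/7).
Reduce top mod 7: now compute (2/7).
Pull out 2: since 7 ≡ 7 (mod 8), (2/7) = +1.
Reached (1/7) = 1. Collecting the sign flips along the way, the symbol is +1.

1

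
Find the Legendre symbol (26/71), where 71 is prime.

Pull out 2: since 71 ≡ 7 (mod 8), (2/71) = +1.
Reciprocity: 13 ≡ 1 and 71 ≡ 3 (mod 4), so (13/71) = +(71/13).
Reduce top mod 13: now compute (6/13).
Pull out 2: since 13 ≡ 5 (mod 8), (2/13) = -1.
Reciprocity: 3 ≡ 3 and 13 ≡ 1 (mod 4), so (3/13) = +(13/3).
Reduce top mod 3: now compute (1/3).
Reached (1/3) = 1. Collecting the sign flips along the way, the symbol is -1.

-1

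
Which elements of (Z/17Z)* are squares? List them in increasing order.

Square k = 1,…,8 (k and 17−k give the same square):
1²=1, 2²=4, 3²=9, 4²=16, 5²≡8, 6²≡2, 7²≡15, 8²≡13 (mod 17).
So the quadratic residues mod 17 are {1, 2, 4, 8, 9, 13, 15, 16}.

1 2 4 8 9 13 15 16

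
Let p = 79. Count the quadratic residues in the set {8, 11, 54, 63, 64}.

(8/79) = +1 → QR.
(11/79) = +1 → QR.
(54/79) = -1 → non-residue.
(63/79) = -1 → non-residue.
(64/79) = +1 → QR.
Total quadratic residues among the 5: 3.

3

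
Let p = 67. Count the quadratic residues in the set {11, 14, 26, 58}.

2

(11/67) = -1 → non-residue.
(14/67) = +1 → QR.
(26/67) = +1 → QR.
(58/67) = -1 → non-residue.
Total quadratic residues among the 4: 2.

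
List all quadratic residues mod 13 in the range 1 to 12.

Square k = 1,…,6 (k and 13−k give the same square):
1²=1, 2²=4, 3²=9, 4²≡3, 5²≡12, 6²≡10 (mod 13).
So the quadratic residues mod 13 are {1, 3, 4, 9, 10, 12}.

1,3,4,9,10,12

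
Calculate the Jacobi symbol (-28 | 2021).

First reduce: -28 ≡ 1993 (mod 2021).
Reciprocity: 1993 ≡ 1 and 2021 ≡ 1 (mod 4), so (1993/2021) = +(2021/1993).
Reduce top mod 1993: now compute (28/1993).
Pull out 2^2: since 1993 ≡ 1 (mod 8), (2/1993) = +1, so (2/1993)^2 = +1.
Reciprocity: 7 ≡ 3 and 1993 ≡ 1 (mod 4), so (7/1993) = +(1993/7).
Reduce top mod 7: now compute (5/7).
Reciprocity: 5 ≡ 1 and 7 ≡ 3 (mod 4), so (5/7) = +(7/5).
Reduce top mod 5: now compute (2/5).
Pull out 2: since 5 ≡ 5 (mod 8), (2/5) = -1.
Reached (1/5) = 1. Collecting the sign flips along the way, the symbol is -1.

-1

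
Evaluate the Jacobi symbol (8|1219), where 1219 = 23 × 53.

-1

Pull out 2^3: since 1219 ≡ 3 (mod 8), (2/1219) = -1, so (2/1219)^3 = -1.
Reached (1/1219) = 1. Collecting the sign flips along the way, the symbol is -1.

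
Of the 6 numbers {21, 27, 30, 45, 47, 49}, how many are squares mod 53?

(21/53) = -1 → non-residue.
(27/53) = -1 → non-residue.
(30/53) = -1 → non-residue.
(45/53) = -1 → non-residue.
(47/53) = +1 → QR.
(49/53) = +1 → QR.
Total quadratic residues among the 6: 2.

2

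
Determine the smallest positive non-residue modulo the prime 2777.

3

(2/2777) = +1, so 2 is a residue.
(3/2777) = −1, so 3 is the smallest positive non-residue mod 2777.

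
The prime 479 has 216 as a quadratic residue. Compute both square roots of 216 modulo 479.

Since 479 ≡ 3 (mod 4), a square root of 216 is 216^((479+1)/4) = 216^120 mod 479.
Repeated squaring: 216^2≡193, 216^4≡366, 216^8≡315, 216^16≡72, 216^32≡394, 216^64≡40 (mod 479).
216^120 = 216^(64+32+16+8) ≡ 294 (mod 479).
Check: 294² = 86436 ≡ 216 (mod 479). The two roots are 185 and 294.

185, 294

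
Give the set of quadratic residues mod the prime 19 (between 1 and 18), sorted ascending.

Square k = 1,…,9 (k and 19−k give the same square):
1²=1, 2²=4, 3²=9, 4²=16, 5²≡6, 6²≡17, 7²≡11, 8²≡7, 9²≡5 (mod 19).
So the quadratic residues mod 19 are {1, 4, 5, 6, 7, 9, 11, 16, 17}.

1,4,5,6,7,9,11,16,17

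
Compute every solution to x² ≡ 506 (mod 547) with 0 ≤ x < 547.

40, 507

Since 547 ≡ 3 (mod 4), a square root of 506 is 506^((547+1)/4) = 506^137 mod 547.
Repeated squaring: 506^2≡40, 506^4≡506, 506^8≡40, 506^16≡506, 506^32≡40, 506^64≡506, 506^128≡40 (mod 547).
506^137 = 506^(128+8+1) ≡ 40 (mod 547).
Check: 40² = 1600 ≡ 506 (mod 547). The two roots are 40 and 507.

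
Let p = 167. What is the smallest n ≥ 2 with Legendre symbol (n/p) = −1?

(2/167) = +1, so 2 is a residue.
(3/167) = +1, so 3 is a residue.
(4/167) = +1, so 4 is a residue.
(5/167) = −1, so 5 is the smallest positive non-residue mod 167.

5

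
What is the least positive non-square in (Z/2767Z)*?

3

(2/2767) = +1, so 2 is a residue.
(3/2767) = −1, so 3 is the smallest positive non-residue mod 2767.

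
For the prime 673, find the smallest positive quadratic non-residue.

5

(2/673) = +1, so 2 is a residue.
(3/673) = +1, so 3 is a residue.
(4/673) = +1, so 4 is a residue.
(5/673) = −1, so 5 is the smallest positive non-residue mod 673.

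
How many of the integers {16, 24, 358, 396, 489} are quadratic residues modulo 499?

(16/499) = +1 → QR.
(24/499) = +1 → QR.
(358/499) = +1 → QR.
(396/499) = -1 → non-residue.
(489/499) = +1 → QR.
Total quadratic residues among the 5: 4.

4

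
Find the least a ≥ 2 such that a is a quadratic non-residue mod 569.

3

(2/569) = +1, so 2 is a residue.
(3/569) = −1, so 3 is the smallest positive non-residue mod 569.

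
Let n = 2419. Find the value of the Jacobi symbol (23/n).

-1

Reciprocity: 23 ≡ 3 and 2419 ≡ 3 (mod 4), so (23/2419) = −(2419/23).
Reduce top mod 23: now compute (4/23).
Pull out 2^2: since 23 ≡ 7 (mod 8), (2/23) = +1, so (2/23)^2 = +1.
Reached (1/23) = 1. Collecting the sign flips along the way, the symbol is -1.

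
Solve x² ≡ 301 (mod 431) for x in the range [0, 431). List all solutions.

45, 386

Since 431 ≡ 3 (mod 4), a square root of 301 is 301^((431+1)/4) = 301^108 mod 431.
Repeated squaring: 301^2≡91, 301^4≡92, 301^8≡275, 301^16≡200, 301^32≡348, 301^64≡424 (mod 431).
301^108 = 301^(64+32+8+4) ≡ 45 (mod 431).
Check: 45² = 2025 ≡ 301 (mod 431). The two roots are 45 and 386.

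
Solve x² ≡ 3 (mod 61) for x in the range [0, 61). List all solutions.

61 ≡ 1 (mod 4), so we find a root by search.
Trying successive values, 8² = 64 ≡ 3 (mod 61). The other root is 61 − 8 = 53.

8, 53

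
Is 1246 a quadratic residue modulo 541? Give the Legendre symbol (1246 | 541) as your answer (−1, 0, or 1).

1

First reduce: 1246 ≡ 164 (mod 541).
Pull out 2^2: since 541 ≡ 5 (mod 8), (2/541) = -1, so (2/541)^2 = +1.
Reciprocity: 41 ≡ 1 and 541 ≡ 1 (mod 4), so (41/541) = +(541/41).
Reduce top mod 41: now compute (8/41).
Pull out 2^3: since 41 ≡ 1 (mod 8), (2/41) = +1, so (2/41)^3 = +1.
Reached (1/41) = 1. Collecting the sign flips along the way, the symbol is +1.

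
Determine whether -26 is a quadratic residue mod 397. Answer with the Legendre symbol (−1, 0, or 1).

First reduce: -26 ≡ 371 (mod 397).
Reciprocity: 371 ≡ 3 and 397 ≡ 1 (mod 4), so (371/397) = +(397/371).
Reduce top mod 371: now compute (26/371).
Pull out 2: since 371 ≡ 3 (mod 8), (2/371) = -1.
Reciprocity: 13 ≡ 1 and 371 ≡ 3 (mod 4), so (13/371) = +(371/13).
Reduce top mod 13: now compute (7/13).
Reciprocity: 7 ≡ 3 and 13 ≡ 1 (mod 4), so (7/13) = +(13/7).
Reduce top mod 7: now compute (6/7).
Pull out 2: since 7 ≡ 7 (mod 8), (2/7) = +1.
Reciprocity: 3 ≡ 3 and 7 ≡ 3 (mod 4), so (3/7) = −(7/3).
Reduce top mod 3: now compute (1/3).
Reached (1/3) = 1. Collecting the sign flips along the way, the symbol is +1.

1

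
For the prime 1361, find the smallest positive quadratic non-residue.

3

(2/1361) = +1, so 2 is a residue.
(3/1361) = −1, so 3 is the smallest positive non-residue mod 1361.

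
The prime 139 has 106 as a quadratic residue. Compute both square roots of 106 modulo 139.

Since 139 ≡ 3 (mod 4), a square root of 106 is 106^((139+1)/4) = 106^35 mod 139.
Repeated squaring: 106^2≡116, 106^4≡112, 106^8≡34, 106^16≡44, 106^32≡129 (mod 139).
106^35 = 106^(32+2+1) ≡ 55 (mod 139).
Check: 55² = 3025 ≡ 106 (mod 139). The two roots are 55 and 84.

55, 84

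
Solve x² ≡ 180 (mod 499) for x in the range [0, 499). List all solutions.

Since 499 ≡ 3 (mod 4), a square root of 180 is 180^((499+1)/4) = 180^125 mod 499.
Repeated squaring: 180^2≡464, 180^4≡227, 180^8≡132, 180^16≡458, 180^32≡184, 180^64≡423 (mod 499).
180^125 = 180^(64+32+16+8+4+1) ≡ 199 (mod 499).
Check: 199² = 39601 ≡ 180 (mod 499). The two roots are 199 and 300.

199, 300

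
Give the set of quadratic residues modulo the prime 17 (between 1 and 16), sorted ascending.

1 2 4 8 9 13 15 16

Square k = 1,…,8 (k and 17−k give the same square):
1²=1, 2²=4, 3²=9, 4²=16, 5²≡8, 6²≡2, 7²≡15, 8²≡13 (mod 17).
So the quadratic residues mod 17 are {1, 2, 4, 8, 9, 13, 15, 16}.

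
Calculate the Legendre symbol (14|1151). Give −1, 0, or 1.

1

Pull out 2: since 1151 ≡ 7 (mod 8), (2/1151) = +1.
Reciprocity: 7 ≡ 3 and 1151 ≡ 3 (mod 4), so (7/1151) = −(1151/7).
Reduce top mod 7: now compute (3/7).
Reciprocity: 3 ≡ 3 and 7 ≡ 3 (mod 4), so (3/7) = −(7/3).
Reduce top mod 3: now compute (1/3).
Reached (1/3) = 1. Collecting the sign flips along the way, the symbol is +1.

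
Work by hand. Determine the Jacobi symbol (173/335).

-1

Reciprocity: 173 ≡ 1 and 335 ≡ 3 (mod 4), so (173/335) = +(335/173).
Reduce top mod 173: now compute (162/173).
Pull out 2: since 173 ≡ 5 (mod 8), (2/173) = -1.
Reciprocity: 81 ≡ 1 and 173 ≡ 1 (mod 4), so (81/173) = +(173/81).
Reduce top mod 81: now compute (11/81).
Reciprocity: 11 ≡ 3 and 81 ≡ 1 (mod 4), so (11/81) = +(81/11).
Reduce top mod 11: now compute (4/11).
Pull out 2^2: since 11 ≡ 3 (mod 8), (2/11) = -1, so (2/11)^2 = +1.
Reached (1/11) = 1. Collecting the sign flips along the way, the symbol is -1.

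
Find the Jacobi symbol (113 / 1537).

Reciprocity: 113 ≡ 1 and 1537 ≡ 1 (mod 4), so (113/1537) = +(1537/113).
Reduce top mod 113: now compute (68/113).
Pull out 2^2: since 113 ≡ 1 (mod 8), (2/113) = +1, so (2/113)^2 = +1.
Reciprocity: 17 ≡ 1 and 113 ≡ 1 (mod 4), so (17/113) = +(113/17).
Reduce top mod 17: now compute (11/17).
Reciprocity: 11 ≡ 3 and 17 ≡ 1 (mod 4), so (11/17) = +(17/11).
Reduce top mod 11: now compute (6/11).
Pull out 2: since 11 ≡ 3 (mod 8), (2/11) = -1.
Reciprocity: 3 ≡ 3 and 11 ≡ 3 (mod 4), so (3/11) = −(11/3).
Reduce top mod 3: now compute (2/3).
Pull out 2: since 3 ≡ 3 (mod 8), (2/3) = -1.
Reached (1/3) = 1. Collecting the sign flips along the way, the symbol is -1.

-1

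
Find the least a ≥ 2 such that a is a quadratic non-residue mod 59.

(2/59) = −1, so 2 is the smallest positive non-residue mod 59.

2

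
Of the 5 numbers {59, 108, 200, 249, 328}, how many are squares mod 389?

(59/389) = +1 → QR.
(108/389) = -1 → non-residue.
(200/389) = -1 → non-residue.
(249/389) = +1 → QR.
(328/389) = -1 → non-residue.
Total quadratic residues among the 5: 2.

2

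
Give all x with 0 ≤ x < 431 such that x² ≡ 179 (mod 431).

Since 431 ≡ 3 (mod 4), a square root of 179 is 179^((431+1)/4) = 179^108 mod 431.
Repeated squaring: 179^2≡147, 179^4≡59, 179^8≡33, 179^16≡227, 179^32≡240, 179^64≡277 (mod 431).
179^108 = 179^(64+32+8+4) ≡ 364 (mod 431).
Check: 364² = 132496 ≡ 179 (mod 431). The two roots are 67 and 364.

67, 364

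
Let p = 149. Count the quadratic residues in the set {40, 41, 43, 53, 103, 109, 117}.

2

(40/149) = -1 → non-residue.
(41/149) = -1 → non-residue.
(43/149) = -1 → non-residue.
(53/149) = +1 → QR.
(103/149) = +1 → QR.
(109/149) = -1 → non-residue.
(117/149) = -1 → non-residue.
Total quadratic residues among the 7: 2.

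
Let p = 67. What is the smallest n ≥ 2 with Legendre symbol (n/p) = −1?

2

(2/67) = −1, so 2 is the smallest positive non-residue mod 67.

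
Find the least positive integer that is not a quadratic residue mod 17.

3

(2/17) = +1, so 2 is a residue.
(3/17) = −1, so 3 is the smallest positive non-residue mod 17.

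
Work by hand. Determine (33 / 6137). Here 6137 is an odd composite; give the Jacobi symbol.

Reciprocity: 33 ≡ 1 and 6137 ≡ 1 (mod 4), so (33/6137) = +(6137/33).
Reduce top mod 33: now compute (32/33).
Pull out 2^5: since 33 ≡ 1 (mod 8), (2/33) = +1, so (2/33)^5 = +1.
Reached (1/33) = 1. Collecting the sign flips along the way, the symbol is +1.

1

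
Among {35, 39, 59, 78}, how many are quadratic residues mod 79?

(35/79) = -1 → non-residue.
(39/79) = -1 → non-residue.
(59/79) = -1 → non-residue.
(78/79) = -1 → non-residue.
Total quadratic residues among the 4: 0.

0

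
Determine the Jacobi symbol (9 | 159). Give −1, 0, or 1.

0

Reciprocity: 9 ≡ 1 and 159 ≡ 3 (mod 4), so (9/159) = +(159/9).
Reduce top mod 9: now compute (6/9).
Pull out 2: since 9 ≡ 1 (mod 8), (2/9) = +1.
Reciprocity: 3 ≡ 3 and 9 ≡ 1 (mod 4), so (3/9) = +(9/3).
Reduce top mod 3: now compute (0/3).
Top reduces to 0: gcd > 1, so the symbol is 0.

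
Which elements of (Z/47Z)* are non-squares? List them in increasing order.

Square k = 1,…,23 (k and 47−k give the same square):
1²=1, 2²=4, 3²=9, 4²=16, 5²=25, 6²=36, 7²≡2, 8²≡17, 9²≡34, 10²≡6, 11²≡27, 12²≡3, 13²≡28, 14²≡8, 15²≡37, 16²≡21, 17²≡7, 18²≡42, 19²≡32, 20²≡24, 21²≡18, 22²≡14, 23²≡12 (mod 47).
The residues are {1, 2, 3, 4, 6, 7, 8, 9, 12, 14, 16, 17, 18, 21, 24, 25, 27, 28, 32, 34, 36, 37, 42}; the non-residues are the remaining 23 nonzero classes.

5 10 11 13 15 19 20 22 23 26 29 30 31 33 35 38 39 40 41 43 44 45 46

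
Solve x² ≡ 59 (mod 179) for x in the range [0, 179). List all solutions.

Since 179 ≡ 3 (mod 4), a square root of 59 is 59^((179+1)/4) = 59^45 mod 179.
Repeated squaring: 59^2≡80, 59^4≡135, 59^8≡146, 59^16≡15, 59^32≡46 (mod 179).
59^45 = 59^(32+8+4+1) ≡ 43 (mod 179).
Check: 43² = 1849 ≡ 59 (mod 179). The two roots are 43 and 136.

43, 136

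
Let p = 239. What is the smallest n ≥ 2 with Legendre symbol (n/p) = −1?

(2/239) = +1, so 2 is a residue.
(3/239) = +1, so 3 is a residue.
(4/239) = +1, so 4 is a residue.
(5/239) = +1, so 5 is a residue.
(6/239) = +1, so 6 is a residue.
(7/239) = −1, so 7 is the smallest positive non-residue mod 239.

7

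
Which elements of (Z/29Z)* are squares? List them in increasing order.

Square k = 1,…,14 (k and 29−k give the same square):
1²=1, 2²=4, 3²=9, 4²=16, 5²=25, 6²≡7, 7²≡20, 8²≡6, 9²≡23, 10²≡13, 11²≡5, 12²≡28, 13²≡24, 14²≡22 (mod 29).
So the quadratic residues mod 29 are {1, 4, 5, 6, 7, 9, 13, 16, 20, 22, 23, 24, 25, 28}.

1, 4, 5, 6, 7, 9, 13, 16, 20, 22, 23, 24, 25, 28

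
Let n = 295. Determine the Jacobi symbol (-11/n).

1

First reduce: -11 ≡ 284 (mod 295).
Pull out 2^2: since 295 ≡ 7 (mod 8), (2/295) = +1, so (2/295)^2 = +1.
Reciprocity: 71 ≡ 3 and 295 ≡ 3 (mod 4), so (71/295) = −(295/71).
Reduce top mod 71: now compute (11/71).
Reciprocity: 11 ≡ 3 and 71 ≡ 3 (mod 4), so (11/71) = −(71/11).
Reduce top mod 11: now compute (5/11).
Reciprocity: 5 ≡ 1 and 11 ≡ 3 (mod 4), so (5/11) = +(11/5).
Reduce top mod 5: now compute (1/5).
Reached (1/5) = 1. Collecting the sign flips along the way, the symbol is +1.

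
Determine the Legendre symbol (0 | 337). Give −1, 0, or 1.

0

Top reduces to 0: gcd > 1, so the symbol is 0.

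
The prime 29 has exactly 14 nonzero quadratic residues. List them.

Square k = 1,…,14 (k and 29−k give the same square):
1²=1, 2²=4, 3²=9, 4²=16, 5²=25, 6²≡7, 7²≡20, 8²≡6, 9²≡23, 10²≡13, 11²≡5, 12²≡28, 13²≡24, 14²≡22 (mod 29).
So the quadratic residues mod 29 are {1, 4, 5, 6, 7, 9, 13, 16, 20, 22, 23, 24, 25, 28}.

1,4,5,6,7,9,13,16,20,22,23,24,25,28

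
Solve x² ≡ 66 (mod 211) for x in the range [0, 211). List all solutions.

Since 211 ≡ 3 (mod 4), a square root of 66 is 66^((211+1)/4) = 66^53 mod 211.
Repeated squaring: 66^2≡136, 66^4≡139, 66^8≡120, 66^16≡52, 66^32≡172 (mod 211).
66^53 = 66^(32+16+4+1) ≡ 53 (mod 211).
Check: 53² = 2809 ≡ 66 (mod 211). The two roots are 53 and 158.

53, 158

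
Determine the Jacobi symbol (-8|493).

-1

First reduce: -8 ≡ 485 (mod 493).
Reciprocity: 485 ≡ 1 and 493 ≡ 1 (mod 4), so (485/493) = +(493/485).
Reduce top mod 485: now compute (8/485).
Pull out 2^3: since 485 ≡ 5 (mod 8), (2/485) = -1, so (2/485)^3 = -1.
Reached (1/485) = 1. Collecting the sign flips along the way, the symbol is -1.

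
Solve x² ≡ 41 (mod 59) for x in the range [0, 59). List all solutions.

Since 59 ≡ 3 (mod 4), a square root of 41 is 41^((59+1)/4) = 41^15 mod 59.
Repeated squaring: 41^2≡29, 41^4≡15, 41^8≡48 (mod 59).
41^15 = 41^(8+4+2+1) ≡ 49 (mod 59).
Check: 49² = 2401 ≡ 41 (mod 59). The two roots are 10 and 49.

10, 49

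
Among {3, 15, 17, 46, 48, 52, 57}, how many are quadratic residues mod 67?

2

(3/67) = -1 → non-residue.
(15/67) = +1 → QR.
(17/67) = +1 → QR.
(46/67) = -1 → non-residue.
(48/67) = -1 → non-residue.
(52/67) = -1 → non-residue.
(57/67) = -1 → non-residue.
Total quadratic residues among the 7: 2.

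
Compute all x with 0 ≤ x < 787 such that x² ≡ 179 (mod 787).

Since 787 ≡ 3 (mod 4), a square root of 179 is 179^((787+1)/4) = 179^197 mod 787.
Repeated squaring: 179^2≡561, 179^4≡708, 179^8≡732, 179^16≡664, 179^32≡176, 179^64≡283, 179^128≡602 (mod 787).
179^197 = 179^(128+64+4+1) ≡ 693 (mod 787).
Check: 693² = 480249 ≡ 179 (mod 787). The two roots are 94 and 693.

94, 693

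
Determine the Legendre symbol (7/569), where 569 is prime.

Reciprocity: 7 ≡ 3 and 569 ≡ 1 (mod 4), so (7/569) = +(569/7).
Reduce top mod 7: now compute (2/7).
Pull out 2: since 7 ≡ 7 (mod 8), (2/7) = +1.
Reached (1/7) = 1. Collecting the sign flips along the way, the symbol is +1.

1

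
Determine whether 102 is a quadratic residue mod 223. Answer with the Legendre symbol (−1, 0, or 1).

-1

Pull out 2: since 223 ≡ 7 (mod 8), (2/223) = +1.
Reciprocity: 51 ≡ 3 and 223 ≡ 3 (mod 4), so (51/223) = −(223/51).
Reduce top mod 51: now compute (19/51).
Reciprocity: 19 ≡ 3 and 51 ≡ 3 (mod 4), so (19/51) = −(51/19).
Reduce top mod 19: now compute (13/19).
Reciprocity: 13 ≡ 1 and 19 ≡ 3 (mod 4), so (13/19) = +(19/13).
Reduce top mod 13: now compute (6/13).
Pull out 2: since 13 ≡ 5 (mod 8), (2/13) = -1.
Reciprocity: 3 ≡ 3 and 13 ≡ 1 (mod 4), so (3/13) = +(13/3).
Reduce top mod 3: now compute (1/3).
Reached (1/3) = 1. Collecting the sign flips along the way, the symbol is -1.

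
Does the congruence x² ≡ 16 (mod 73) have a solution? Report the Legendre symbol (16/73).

1

Pull out 2^4: since 73 ≡ 1 (mod 8), (2/73) = +1, so (2/73)^4 = +1.
Reached (1/73) = 1. Collecting the sign flips along the way, the symbol is +1.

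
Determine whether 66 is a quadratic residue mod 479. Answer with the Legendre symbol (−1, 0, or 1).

Euler's criterion: (66/479) ≡ 66^239 (mod 479).
66^2 ≡ 45 (mod 479)
66^4 ≡ 109 (mod 479)
66^8 ≡ 385 (mod 479)
66^16 ≡ 214 (mod 479)
66^32 ≡ 291 (mod 479)
66^64 ≡ 377 (mod 479)
66^128 ≡ 345 (mod 479)
66^239 = 66^(128+64+32+8+4+2+1) ≡ 1 (mod 479).
Result is 1, so (66/479) = 1.

1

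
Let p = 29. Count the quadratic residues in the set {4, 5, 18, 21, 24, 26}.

3

(4/29) = +1 → QR.
(5/29) = +1 → QR.
(18/29) = -1 → non-residue.
(21/29) = -1 → non-residue.
(24/29) = +1 → QR.
(26/29) = -1 → non-residue.
Total quadratic residues among the 6: 3.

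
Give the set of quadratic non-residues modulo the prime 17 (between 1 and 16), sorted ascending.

3 5 6 7 10 11 12 14

Square k = 1,…,8 (k and 17−k give the same square):
1²=1, 2²=4, 3²=9, 4²=16, 5²≡8, 6²≡2, 7²≡15, 8²≡13 (mod 17).
The residues are {1, 2, 4, 8, 9, 13, 15, 16}; the non-residues are the remaining 8 nonzero classes.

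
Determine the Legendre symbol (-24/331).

First reduce: -24 ≡ 307 (mod 331).
Reciprocity: 307 ≡ 3 and 331 ≡ 3 (mod 4), so (307/331) = −(331/307).
Reduce top mod 307: now compute (24/307).
Pull out 2^3: since 307 ≡ 3 (mod 8), (2/307) = -1, so (2/307)^3 = -1.
Reciprocity: 3 ≡ 3 and 307 ≡ 3 (mod 4), so (3/307) = −(307/3).
Reduce top mod 3: now compute (1/3).
Reached (1/3) = 1. Collecting the sign flips along the way, the symbol is -1.

-1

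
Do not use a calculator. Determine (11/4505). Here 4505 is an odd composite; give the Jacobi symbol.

-1

Reciprocity: 11 ≡ 3 and 4505 ≡ 1 (mod 4), so (11/4505) = +(4505/11).
Reduce top mod 11: now compute (6/11).
Pull out 2: since 11 ≡ 3 (mod 8), (2/11) = -1.
Reciprocity: 3 ≡ 3 and 11 ≡ 3 (mod 4), so (3/11) = −(11/3).
Reduce top mod 3: now compute (2/3).
Pull out 2: since 3 ≡ 3 (mod 8), (2/3) = -1.
Reached (1/3) = 1. Collecting the sign flips along the way, the symbol is -1.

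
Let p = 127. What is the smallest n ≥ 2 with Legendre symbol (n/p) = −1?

3

(2/127) = +1, so 2 is a residue.
(3/127) = −1, so 3 is the smallest positive non-residue mod 127.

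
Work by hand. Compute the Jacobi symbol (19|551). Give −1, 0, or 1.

Reciprocity: 19 ≡ 3 and 551 ≡ 3 (mod 4), so (19/551) = −(551/19).
Reduce top mod 19: now compute (0/19).
Top reduces to 0: gcd > 1, so the symbol is 0.

0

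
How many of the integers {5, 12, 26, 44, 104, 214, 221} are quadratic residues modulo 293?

2

(5/293) = -1 → non-residue.
(12/293) = -1 → non-residue.
(26/293) = +1 → QR.
(44/293) = -1 → non-residue.
(104/293) = +1 → QR.
(214/293) = -1 → non-residue.
(221/293) = -1 → non-residue.
Total quadratic residues among the 7: 2.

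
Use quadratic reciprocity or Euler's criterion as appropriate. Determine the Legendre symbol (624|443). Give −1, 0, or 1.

First reduce: 624 ≡ 181 (mod 443).
Reciprocity: 181 ≡ 1 and 443 ≡ 3 (mod 4), so (181/443) = +(443/181).
Reduce top mod 181: now compute (81/181).
Reciprocity: 81 ≡ 1 and 181 ≡ 1 (mod 4), so (81/181) = +(181/81).
Reduce top mod 81: now compute (19/81).
Reciprocity: 19 ≡ 3 and 81 ≡ 1 (mod 4), so (19/81) = +(81/19).
Reduce top mod 19: now compute (5/19).
Reciprocity: 5 ≡ 1 and 19 ≡ 3 (mod 4), so (5/19) = +(19/5).
Reduce top mod 5: now compute (4/5).
Pull out 2^2: since 5 ≡ 5 (mod 8), (2/5) = -1, so (2/5)^2 = +1.
Reached (1/5) = 1. Collecting the sign flips along the way, the symbol is +1.

1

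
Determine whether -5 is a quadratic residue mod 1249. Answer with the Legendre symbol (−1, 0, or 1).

1

First reduce: -5 ≡ 1244 (mod 1249).
Pull out 2^2: since 1249 ≡ 1 (mod 8), (2/1249) = +1, so (2/1249)^2 = +1.
Reciprocity: 311 ≡ 3 and 1249 ≡ 1 (mod 4), so (311/1249) = +(1249/311).
Reduce top mod 311: now compute (5/311).
Reciprocity: 5 ≡ 1 and 311 ≡ 3 (mod 4), so (5/311) = +(311/5).
Reduce top mod 5: now compute (1/5).
Reached (1/5) = 1. Collecting the sign flips along the way, the symbol is +1.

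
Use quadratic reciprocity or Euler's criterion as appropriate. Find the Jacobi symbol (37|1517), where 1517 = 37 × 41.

0

Reciprocity: 37 ≡ 1 and 1517 ≡ 1 (mod 4), so (37/1517) = +(1517/37).
Reduce top mod 37: now compute (0/37).
Top reduces to 0: gcd > 1, so the symbol is 0.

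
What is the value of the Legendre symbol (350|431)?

Euler's criterion: (350/431) ≡ 350^215 (mod 431).
350^2 ≡ 96 (mod 431)
350^4 ≡ 165 (mod 431)
350^8 ≡ 72 (mod 431)
350^16 ≡ 12 (mod 431)
350^32 ≡ 144 (mod 431)
350^64 ≡ 48 (mod 431)
350^128 ≡ 149 (mod 431)
350^215 = 350^(128+64+16+4+2+1) ≡ 430 (mod 431).
Result is 430 ≡ −1, so (350/431) = −1.

-1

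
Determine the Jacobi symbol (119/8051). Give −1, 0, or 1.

Reciprocity: 119 ≡ 3 and 8051 ≡ 3 (mod 4), so (119/8051) = −(8051/119).
Reduce top mod 119: now compute (78/119).
Pull out 2: since 119 ≡ 7 (mod 8), (2/119) = +1.
Reciprocity: 39 ≡ 3 and 119 ≡ 3 (mod 4), so (39/119) = −(119/39).
Reduce top mod 39: now compute (2/39).
Pull out 2: since 39 ≡ 7 (mod 8), (2/39) = +1.
Reached (1/39) = 1. Collecting the sign flips along the way, the symbol is +1.

1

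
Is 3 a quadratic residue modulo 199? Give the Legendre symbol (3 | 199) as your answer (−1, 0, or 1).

Reciprocity: 3 ≡ 3 and 199 ≡ 3 (mod 4), so (3/199) = −(199/3).
Reduce top mod 3: now compute (1/3).
Reached (1/3) = 1. Collecting the sign flips along the way, the symbol is -1.

-1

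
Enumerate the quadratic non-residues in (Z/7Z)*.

3,5,6

Square k = 1,…,3 (k and 7−k give the same square):
1²=1, 2²=4, 3²≡2 (mod 7).
The residues are {1, 2, 4}; the non-residues are the remaining 3 nonzero classes.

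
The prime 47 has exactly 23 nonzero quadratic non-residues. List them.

Square k = 1,…,23 (k and 47−k give the same square):
1²=1, 2²=4, 3²=9, 4²=16, 5²=25, 6²=36, 7²≡2, 8²≡17, 9²≡34, 10²≡6, 11²≡27, 12²≡3, 13²≡28, 14²≡8, 15²≡37, 16²≡21, 17²≡7, 18²≡42, 19²≡32, 20²≡24, 21²≡18, 22²≡14, 23²≡12 (mod 47).
The residues are {1, 2, 3, 4, 6, 7, 8, 9, 12, 14, 16, 17, 18, 21, 24, 25, 27, 28, 32, 34, 36, 37, 42}; the non-residues are the remaining 23 nonzero classes.

5, 10, 11, 13, 15, 19, 20, 22, 23, 26, 29, 30, 31, 33, 35, 38, 39, 40, 41, 43, 44, 45, 46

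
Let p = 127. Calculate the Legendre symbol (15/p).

1

Reciprocity: 15 ≡ 3 and 127 ≡ 3 (mod 4), so (15/127) = −(127/15).
Reduce top mod 15: now compute (7/15).
Reciprocity: 7 ≡ 3 and 15 ≡ 3 (mod 4), so (7/15) = −(15/7).
Reduce top mod 7: now compute (1/7).
Reached (1/7) = 1. Collecting the sign flips along the way, the symbol is +1.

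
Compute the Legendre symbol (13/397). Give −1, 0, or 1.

-1

Reciprocity: 13 ≡ 1 and 397 ≡ 1 (mod 4), so (13/397) = +(397/13).
Reduce top mod 13: now compute (7/13).
Reciprocity: 7 ≡ 3 and 13 ≡ 1 (mod 4), so (7/13) = +(13/7).
Reduce top mod 7: now compute (6/7).
Pull out 2: since 7 ≡ 7 (mod 8), (2/7) = +1.
Reciprocity: 3 ≡ 3 and 7 ≡ 3 (mod 4), so (3/7) = −(7/3).
Reduce top mod 3: now compute (1/3).
Reached (1/3) = 1. Collecting the sign flips along the way, the symbol is -1.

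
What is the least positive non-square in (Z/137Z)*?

(2/137) = +1, so 2 is a residue.
(3/137) = −1, so 3 is the smallest positive non-residue mod 137.

3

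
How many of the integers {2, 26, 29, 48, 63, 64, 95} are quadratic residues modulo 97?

(2/97) = +1 → QR.
(26/97) = -1 → non-residue.
(29/97) = -1 → non-residue.
(48/97) = +1 → QR.
(63/97) = -1 → non-residue.
(64/97) = +1 → QR.
(95/97) = +1 → QR.
Total quadratic residues among the 7: 4.

4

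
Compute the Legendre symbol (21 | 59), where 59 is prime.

1

Reciprocity: 21 ≡ 1 and 59 ≡ 3 (mod 4), so (21/59) = +(59/21).
Reduce top mod 21: now compute (17/21).
Reciprocity: 17 ≡ 1 and 21 ≡ 1 (mod 4), so (17/21) = +(21/17).
Reduce top mod 17: now compute (4/17).
Pull out 2^2: since 17 ≡ 1 (mod 8), (2/17) = +1, so (2/17)^2 = +1.
Reached (1/17) = 1. Collecting the sign flips along the way, the symbol is +1.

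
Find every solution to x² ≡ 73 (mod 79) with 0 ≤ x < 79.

Since 79 ≡ 3 (mod 4), a square root of 73 is 73^((79+1)/4) = 73^20 mod 79.
Repeated squaring: 73^2≡36, 73^4≡32, 73^8≡76, 73^16≡9 (mod 79).
73^20 = 73^(16+4) ≡ 51 (mod 79).
Check: 51² = 2601 ≡ 73 (mod 79). The two roots are 28 and 51.

28, 51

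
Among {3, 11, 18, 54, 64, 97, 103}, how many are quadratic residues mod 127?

(3/127) = -1 → non-residue.
(11/127) = +1 → QR.
(18/127) = +1 → QR.
(54/127) = -1 → non-residue.
(64/127) = +1 → QR.
(97/127) = -1 → non-residue.
(103/127) = +1 → QR.
Total quadratic residues among the 7: 4.

4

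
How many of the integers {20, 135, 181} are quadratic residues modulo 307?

(20/307) = -1 → non-residue.
(135/307) = +1 → QR.
(181/307) = +1 → QR.
Total quadratic residues among the 3: 2.

2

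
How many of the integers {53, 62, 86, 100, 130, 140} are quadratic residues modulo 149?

(53/149) = +1 → QR.
(62/149) = -1 → non-residue.
(86/149) = +1 → QR.
(100/149) = +1 → QR.
(130/149) = +1 → QR.
(140/149) = +1 → QR.
Total quadratic residues among the 6: 5.

5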